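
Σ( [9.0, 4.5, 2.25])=9.0 + 4.5 + 2.25
= 15.75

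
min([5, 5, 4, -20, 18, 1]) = -20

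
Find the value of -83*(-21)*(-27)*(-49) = 2305989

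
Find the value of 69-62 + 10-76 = -59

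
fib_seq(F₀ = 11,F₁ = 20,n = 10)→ F_2 = F_1 + F_0 = 31
F_3 = F_2 + F_1 = 51
F_4 = F_3 + F_2 = 82
...
= [11, 20, 31, 51, 82, 133, 215, 348, 563, 911]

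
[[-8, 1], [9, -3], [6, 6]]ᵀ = [[-8, 9, 6], [1, -3, 6]]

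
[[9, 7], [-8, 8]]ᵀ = [[9, -8], [7, 8]]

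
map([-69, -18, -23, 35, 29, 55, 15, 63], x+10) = -69+10=-59, -18+10=-8, -23+10=-13, 35+10=45, 29+10=39, 55+10=65, 15+10=25, 63+10=73
= [-59, -8, -13, 45, 39, 65, 25, 73]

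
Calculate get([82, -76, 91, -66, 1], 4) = 1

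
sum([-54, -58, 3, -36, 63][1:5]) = slice → [-58, 3, -36, 63]
(-58) + 3 + (-36) + 63
= -28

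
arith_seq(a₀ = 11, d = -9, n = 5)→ a_0 = 11 + 0*-9 = 11
a_1 = 11 + 1*-9 = 2
a_2 = 11 + 2*-9 = -7
...
= [11, 2, -7, -16, -25]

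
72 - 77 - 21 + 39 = 13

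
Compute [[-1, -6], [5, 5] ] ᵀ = [[-1, 5], [-6, 5]]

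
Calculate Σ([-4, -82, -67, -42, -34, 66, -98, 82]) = (-4) + (-82) + (-67) + (-42) + (-34) + 66 + (-98) + 82
= -179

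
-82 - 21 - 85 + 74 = -114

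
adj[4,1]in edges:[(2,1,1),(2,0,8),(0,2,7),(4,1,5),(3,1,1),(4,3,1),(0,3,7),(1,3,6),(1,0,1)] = 5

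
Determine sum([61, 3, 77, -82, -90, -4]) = 61 + 3 + 77 + (-82) + (-90) + (-4)
= -35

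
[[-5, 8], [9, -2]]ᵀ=[[-5, 9], [8, -2]]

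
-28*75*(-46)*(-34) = -3284400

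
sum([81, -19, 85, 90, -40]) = 81 + (-19) + 85 + 90 + (-40)
= 197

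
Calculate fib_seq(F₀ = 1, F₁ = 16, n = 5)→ F_2 = F_1 + F_0 = 17
F_3 = F_2 + F_1 = 33
F_4 = F_3 + F_2 = 50
= [1, 16, 17, 33, 50]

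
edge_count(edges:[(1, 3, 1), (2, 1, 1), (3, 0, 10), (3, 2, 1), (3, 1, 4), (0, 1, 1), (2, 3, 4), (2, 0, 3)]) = 8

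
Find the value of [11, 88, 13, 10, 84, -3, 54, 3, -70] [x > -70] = [11, 88, 13, 10, 84, -3, 54, 3]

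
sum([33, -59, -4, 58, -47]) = 33 + (-59) + (-4) + 58 + (-47)
= -19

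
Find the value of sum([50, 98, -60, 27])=50 + 98 + (-60) + 27
= 115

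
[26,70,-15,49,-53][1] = 70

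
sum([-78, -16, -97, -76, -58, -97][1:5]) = slice → [-16, -97, -76, -58]
(-16) + (-97) + (-76) + (-58)
= -247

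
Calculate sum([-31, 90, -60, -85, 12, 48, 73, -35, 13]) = 25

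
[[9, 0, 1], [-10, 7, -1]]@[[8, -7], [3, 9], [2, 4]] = C[0][0] = (9)*(8) + (0)*(3) + (1)*(2) = 74
C[0][1] = (9)*(-7) + (0)*(9) + (1)*(4) = -59
C[1][0] = (-10)*(8) + (7)*(3) + (-1)*(2) = -61
C[1][1] = (-10)*(-7) + (7)*(9) + (-1)*(4) = 129
= [[74, -59], [-61, 129]]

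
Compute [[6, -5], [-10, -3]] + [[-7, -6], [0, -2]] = [[-1, -11], [-10, -5]]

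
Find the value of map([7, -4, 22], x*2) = 7*2=14, -4*2=-8, 22*2=44
= [14, -8, 44]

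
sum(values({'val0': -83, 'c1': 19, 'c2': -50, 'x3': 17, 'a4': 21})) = -76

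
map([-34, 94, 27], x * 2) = -34*2=-68, 94*2=188, 27*2=54
= [-68, 188, 54]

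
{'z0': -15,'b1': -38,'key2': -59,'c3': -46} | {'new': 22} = {'z0': -15, 'b1': -38, 'key2': -59, 'c3': -46, 'new': 22}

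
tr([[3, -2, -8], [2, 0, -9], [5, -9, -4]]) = diagonal: 3 + 0 + (-4)
= -1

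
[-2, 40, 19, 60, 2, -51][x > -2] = keep x where x > -2: -2✗, 40✓, 19✓, 60✓, 2✓, -51✗
= [40, 19, 60, 2]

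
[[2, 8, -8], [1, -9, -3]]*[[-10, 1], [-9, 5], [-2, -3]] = C[0][0] = (2)*(-10) + (8)*(-9) + (-8)*(-2) = -76
C[0][1] = (2)*(1) + (8)*(5) + (-8)*(-3) = 66
C[1][0] = (1)*(-10) + (-9)*(-9) + (-3)*(-2) = 77
C[1][1] = (1)*(1) + (-9)*(5) + (-3)*(-3) = -35
= [[-76, 66], [77, -35]]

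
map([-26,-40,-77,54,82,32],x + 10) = -26+10=-16, -40+10=-30, -77+10=-67, 54+10=64, 82+10=92, 32+10=42
= [-16, -30, -67, 64, 92, 42]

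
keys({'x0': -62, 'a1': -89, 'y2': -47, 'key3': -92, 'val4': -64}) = ['x0', 'a1', 'y2', 'key3', 'val4']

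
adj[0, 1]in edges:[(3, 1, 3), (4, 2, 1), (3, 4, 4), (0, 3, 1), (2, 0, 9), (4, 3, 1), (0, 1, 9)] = 9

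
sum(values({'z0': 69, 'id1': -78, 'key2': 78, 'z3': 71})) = 69 + (-78) + 78 + 71
= 140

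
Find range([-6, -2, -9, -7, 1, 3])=12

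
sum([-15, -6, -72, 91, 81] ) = 79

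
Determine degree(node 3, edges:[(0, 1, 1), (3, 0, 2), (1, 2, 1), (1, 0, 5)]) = incident: (3,0)
= 1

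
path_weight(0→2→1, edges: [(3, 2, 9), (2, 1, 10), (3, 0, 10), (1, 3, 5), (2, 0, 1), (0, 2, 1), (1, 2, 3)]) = w(0→2)=1 + w(2→1)=10
= 11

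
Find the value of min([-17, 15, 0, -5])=-17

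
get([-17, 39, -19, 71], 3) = 71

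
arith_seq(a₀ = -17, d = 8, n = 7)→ a_0 = -17 + 0*8 = -17
a_1 = -17 + 1*8 = -9
a_2 = -17 + 2*8 = -1
...
= [-17, -9, -1, 7, 15, 23, 31]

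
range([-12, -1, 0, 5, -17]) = 22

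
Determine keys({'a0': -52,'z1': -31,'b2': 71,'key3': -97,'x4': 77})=['a0', 'z1', 'b2', 'key3', 'x4']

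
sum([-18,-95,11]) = -102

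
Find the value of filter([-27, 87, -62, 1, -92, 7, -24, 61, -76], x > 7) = [87, 61]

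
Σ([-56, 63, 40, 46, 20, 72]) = (-56) + 63 + 40 + 46 + 20 + 72
= 185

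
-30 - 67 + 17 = -80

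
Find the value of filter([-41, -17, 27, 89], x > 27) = [89]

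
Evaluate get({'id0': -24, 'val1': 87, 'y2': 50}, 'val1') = 87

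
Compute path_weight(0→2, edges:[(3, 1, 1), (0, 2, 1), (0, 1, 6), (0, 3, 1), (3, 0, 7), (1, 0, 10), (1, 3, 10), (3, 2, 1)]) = 1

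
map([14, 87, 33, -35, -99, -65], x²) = [196, 7569, 1089, 1225, 9801, 4225]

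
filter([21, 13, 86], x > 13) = keep x where x > 13: 21✓, 13✗, 86✓
= [21, 86]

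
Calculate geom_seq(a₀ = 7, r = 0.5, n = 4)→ [7.0, 3.5, 1.75, 0.875]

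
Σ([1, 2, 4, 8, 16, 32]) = 1 + 2 + 4 + 8 + 16 + 32
= 63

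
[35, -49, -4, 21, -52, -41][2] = -4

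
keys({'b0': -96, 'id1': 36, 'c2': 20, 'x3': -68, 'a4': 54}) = ['b0', 'id1', 'c2', 'x3', 'a4']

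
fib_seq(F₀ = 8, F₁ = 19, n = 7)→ F_2 = F_1 + F_0 = 27
F_3 = F_2 + F_1 = 46
F_4 = F_3 + F_2 = 73
...
= [8, 19, 27, 46, 73, 119, 192]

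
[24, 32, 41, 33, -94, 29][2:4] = [41, 33]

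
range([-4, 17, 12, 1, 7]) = 21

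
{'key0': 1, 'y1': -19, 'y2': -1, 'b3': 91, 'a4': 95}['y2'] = -1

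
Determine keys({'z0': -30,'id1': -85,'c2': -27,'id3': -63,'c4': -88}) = ['z0', 'id1', 'c2', 'id3', 'c4']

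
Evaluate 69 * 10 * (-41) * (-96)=2715840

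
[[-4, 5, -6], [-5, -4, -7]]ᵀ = [[-4, -5], [5, -4], [-6, -7]]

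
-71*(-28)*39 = 77532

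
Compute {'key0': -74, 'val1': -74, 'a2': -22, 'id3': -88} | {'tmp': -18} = {'key0': -74, 'val1': -74, 'a2': -22, 'id3': -88, 'tmp': -18}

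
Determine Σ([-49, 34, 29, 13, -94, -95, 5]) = -157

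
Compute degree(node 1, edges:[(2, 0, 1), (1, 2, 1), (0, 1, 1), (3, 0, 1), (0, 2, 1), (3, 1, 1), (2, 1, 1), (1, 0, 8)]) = 5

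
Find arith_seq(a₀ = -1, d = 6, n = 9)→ a_0 = -1 + 0*6 = -1
a_1 = -1 + 1*6 = 5
a_2 = -1 + 2*6 = 11
...
= [-1, 5, 11, 17, 23, 29, 35, 41, 47]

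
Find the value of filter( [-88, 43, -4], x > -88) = [43, -4]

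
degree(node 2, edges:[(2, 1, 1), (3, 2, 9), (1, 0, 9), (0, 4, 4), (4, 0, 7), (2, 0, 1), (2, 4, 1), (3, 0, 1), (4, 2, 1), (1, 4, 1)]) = 5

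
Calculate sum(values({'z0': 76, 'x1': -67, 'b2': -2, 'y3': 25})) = 32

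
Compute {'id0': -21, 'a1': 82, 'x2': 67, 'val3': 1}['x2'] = 67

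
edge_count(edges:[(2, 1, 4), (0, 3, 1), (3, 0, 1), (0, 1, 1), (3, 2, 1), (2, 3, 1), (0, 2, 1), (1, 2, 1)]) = 8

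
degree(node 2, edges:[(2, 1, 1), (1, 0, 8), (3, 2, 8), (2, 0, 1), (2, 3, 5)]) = 4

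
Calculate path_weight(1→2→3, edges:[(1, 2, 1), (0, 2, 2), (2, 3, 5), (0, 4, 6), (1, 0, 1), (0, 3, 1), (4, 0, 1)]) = 6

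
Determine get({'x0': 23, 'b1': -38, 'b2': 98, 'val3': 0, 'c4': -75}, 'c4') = -75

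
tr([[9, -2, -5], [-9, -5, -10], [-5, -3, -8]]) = diagonal: 9 + (-5) + (-8)
= -4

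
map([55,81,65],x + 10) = 55+10=65, 81+10=91, 65+10=75
= [65, 91, 75]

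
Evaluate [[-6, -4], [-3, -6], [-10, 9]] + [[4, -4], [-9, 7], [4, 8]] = [[-2, -8], [-12, 1], [-6, 17]]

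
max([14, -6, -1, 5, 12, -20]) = 14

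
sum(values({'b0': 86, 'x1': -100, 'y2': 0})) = 86 + (-100) + 0
= -14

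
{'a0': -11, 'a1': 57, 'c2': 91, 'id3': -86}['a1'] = 57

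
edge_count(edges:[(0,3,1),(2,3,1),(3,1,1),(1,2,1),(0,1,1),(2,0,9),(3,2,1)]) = 7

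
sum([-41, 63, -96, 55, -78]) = (-41) + 63 + (-96) + 55 + (-78)
= -97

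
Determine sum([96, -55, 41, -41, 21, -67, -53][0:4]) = slice → [96, -55, 41, -41]
96 + (-55) + 41 + (-41)
= 41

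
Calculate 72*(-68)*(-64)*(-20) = -6266880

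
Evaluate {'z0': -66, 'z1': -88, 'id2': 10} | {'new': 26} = {'z0': -66, 'z1': -88, 'id2': 10, 'new': 26}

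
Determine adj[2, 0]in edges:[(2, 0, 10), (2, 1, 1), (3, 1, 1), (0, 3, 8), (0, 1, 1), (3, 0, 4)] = 10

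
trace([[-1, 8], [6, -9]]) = -10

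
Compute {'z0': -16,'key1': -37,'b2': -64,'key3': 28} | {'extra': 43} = {'z0': -16, 'key1': -37, 'b2': -64, 'key3': 28, 'extra': 43}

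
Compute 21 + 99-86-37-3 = -6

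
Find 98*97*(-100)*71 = -67492600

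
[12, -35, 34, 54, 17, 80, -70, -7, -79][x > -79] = [12, -35, 34, 54, 17, 80, -70, -7]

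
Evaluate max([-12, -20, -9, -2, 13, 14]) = 14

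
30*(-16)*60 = -28800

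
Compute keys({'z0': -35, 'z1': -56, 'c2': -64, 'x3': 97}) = ['z0', 'z1', 'c2', 'x3']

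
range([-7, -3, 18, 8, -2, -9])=27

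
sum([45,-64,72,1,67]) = 121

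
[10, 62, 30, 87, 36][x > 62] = [87]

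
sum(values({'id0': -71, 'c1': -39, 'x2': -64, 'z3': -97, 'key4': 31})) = -240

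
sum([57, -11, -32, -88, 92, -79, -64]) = -125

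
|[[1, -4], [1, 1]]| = 5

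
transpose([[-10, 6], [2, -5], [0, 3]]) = [[-10, 2, 0], [6, -5, 3]]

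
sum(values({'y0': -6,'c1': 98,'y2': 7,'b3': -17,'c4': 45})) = 127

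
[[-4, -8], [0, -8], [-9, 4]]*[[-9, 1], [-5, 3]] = C[0][0] = (-4)*(-9) + (-8)*(-5) = 76
C[0][1] = (-4)*(1) + (-8)*(3) = -28
C[1][0] = (0)*(-9) + (-8)*(-5) = 40
C[1][1] = (0)*(1) + (-8)*(3) = -24
C[2][0] = (-9)*(-9) + (4)*(-5) = 61
C[2][1] = (-9)*(1) + (4)*(3) = 3
= [[76, -28], [40, -24], [61, 3]]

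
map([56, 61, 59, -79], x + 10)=56+10=66, 61+10=71, 59+10=69, -79+10=-69
= [66, 71, 69, -69]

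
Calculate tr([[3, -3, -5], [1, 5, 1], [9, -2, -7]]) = diagonal: 3 + 5 + (-7)
= 1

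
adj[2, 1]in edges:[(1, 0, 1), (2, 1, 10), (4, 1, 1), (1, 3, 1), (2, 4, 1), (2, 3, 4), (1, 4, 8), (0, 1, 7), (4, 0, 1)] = 10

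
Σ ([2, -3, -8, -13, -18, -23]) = -63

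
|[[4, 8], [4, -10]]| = -72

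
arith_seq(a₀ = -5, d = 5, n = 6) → [-5, 0, 5, 10, 15, 20]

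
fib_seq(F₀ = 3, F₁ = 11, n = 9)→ [3, 11, 14, 25, 39, 64, 103, 167, 270]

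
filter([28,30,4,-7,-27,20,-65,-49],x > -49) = [28, 30, 4, -7, -27, 20]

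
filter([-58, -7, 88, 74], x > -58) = keep x where x > -58: -58✗, -7✓, 88✓, 74✓
= [-7, 88, 74]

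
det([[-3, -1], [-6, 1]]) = (-3)*(1) - (-1)*(-6)
= -9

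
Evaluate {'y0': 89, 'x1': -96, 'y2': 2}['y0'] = 89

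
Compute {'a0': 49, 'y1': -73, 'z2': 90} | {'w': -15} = {'a0': 49, 'y1': -73, 'z2': 90, 'w': -15}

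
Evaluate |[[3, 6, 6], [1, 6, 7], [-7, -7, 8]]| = 159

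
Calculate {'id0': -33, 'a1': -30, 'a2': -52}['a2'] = -52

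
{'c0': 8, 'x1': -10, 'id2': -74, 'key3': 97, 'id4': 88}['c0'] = 8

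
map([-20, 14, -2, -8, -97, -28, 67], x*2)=-20*2=-40, 14*2=28, -2*2=-4, -8*2=-16, -97*2=-194, -28*2=-56, 67*2=134
= [-40, 28, -4, -16, -194, -56, 134]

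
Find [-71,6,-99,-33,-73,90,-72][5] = 90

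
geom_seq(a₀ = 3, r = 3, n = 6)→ a_0 = 3*3^0 = 3
a_1 = 3*3^1 = 9
a_2 = 3*3^2 = 27
...
= [3, 9, 27, 81, 243, 729]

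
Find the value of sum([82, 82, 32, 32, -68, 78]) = 238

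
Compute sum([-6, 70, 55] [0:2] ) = slice → [-6, 70]
(-6) + 70
= 64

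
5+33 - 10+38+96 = 162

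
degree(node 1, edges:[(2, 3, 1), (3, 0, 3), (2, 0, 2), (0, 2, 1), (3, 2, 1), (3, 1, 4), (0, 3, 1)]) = 1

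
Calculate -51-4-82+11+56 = -70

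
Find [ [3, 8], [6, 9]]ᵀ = [[3, 6], [8, 9]]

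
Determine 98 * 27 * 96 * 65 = 16511040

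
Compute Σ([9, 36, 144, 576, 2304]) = 9 + 36 + 144 + 576 + 2304
= 3069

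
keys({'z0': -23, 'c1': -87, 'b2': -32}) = ['z0', 'c1', 'b2']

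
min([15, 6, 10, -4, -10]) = -10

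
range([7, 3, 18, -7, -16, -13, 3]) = 34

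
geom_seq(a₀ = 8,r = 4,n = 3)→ a_0 = 8*4^0 = 8
a_1 = 8*4^1 = 32
a_2 = 8*4^2 = 128
= [8, 32, 128]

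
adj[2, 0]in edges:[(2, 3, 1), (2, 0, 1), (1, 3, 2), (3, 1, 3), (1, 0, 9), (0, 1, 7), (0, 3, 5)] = 1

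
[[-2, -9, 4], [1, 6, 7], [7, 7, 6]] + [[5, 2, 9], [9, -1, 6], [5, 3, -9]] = [[3, -7, 13], [10, 5, 13], [12, 10, -3]]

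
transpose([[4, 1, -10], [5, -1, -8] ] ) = [[4, 5], [1, -1], [-10, -8]]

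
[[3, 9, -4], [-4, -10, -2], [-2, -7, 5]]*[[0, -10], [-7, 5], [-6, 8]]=C[0][0] = (3)*(0) + (9)*(-7) + (-4)*(-6) = -39
C[0][1] = (3)*(-10) + (9)*(5) + (-4)*(8) = -17
C[1][0] = (-4)*(0) + (-10)*(-7) + (-2)*(-6) = 82
C[1][1] = (-4)*(-10) + (-10)*(5) + (-2)*(8) = -26
C[2][0] = (-2)*(0) + (-7)*(-7) + (5)*(-6) = 19
C[2][1] = (-2)*(-10) + (-7)*(5) + (5)*(8) = 25
= [[-39, -17], [82, -26], [19, 25]]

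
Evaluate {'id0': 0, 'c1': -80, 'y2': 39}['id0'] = 0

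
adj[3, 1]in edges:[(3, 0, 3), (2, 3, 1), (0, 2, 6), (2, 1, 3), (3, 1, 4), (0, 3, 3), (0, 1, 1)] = 4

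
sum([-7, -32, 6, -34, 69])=2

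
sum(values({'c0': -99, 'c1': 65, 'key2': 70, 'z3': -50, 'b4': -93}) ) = -107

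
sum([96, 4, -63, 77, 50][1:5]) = 68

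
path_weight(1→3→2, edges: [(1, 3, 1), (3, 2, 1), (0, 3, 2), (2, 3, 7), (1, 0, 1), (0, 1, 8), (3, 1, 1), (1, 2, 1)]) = w(1→3)=1 + w(3→2)=1
= 2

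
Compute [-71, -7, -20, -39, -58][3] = -39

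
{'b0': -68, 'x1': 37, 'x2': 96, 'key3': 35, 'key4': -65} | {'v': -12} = {'b0': -68, 'x1': 37, 'x2': 96, 'key3': 35, 'key4': -65, 'v': -12}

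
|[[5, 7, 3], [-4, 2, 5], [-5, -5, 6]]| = 268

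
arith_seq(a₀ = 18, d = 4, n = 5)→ a_0 = 18 + 0*4 = 18
a_1 = 18 + 1*4 = 22
a_2 = 18 + 2*4 = 26
...
= [18, 22, 26, 30, 34]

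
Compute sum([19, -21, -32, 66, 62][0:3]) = slice → [19, -21, -32]
19 + (-21) + (-32)
= -34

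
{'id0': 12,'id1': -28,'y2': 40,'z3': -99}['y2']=40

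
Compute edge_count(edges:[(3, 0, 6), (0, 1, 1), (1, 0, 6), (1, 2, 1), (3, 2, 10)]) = 5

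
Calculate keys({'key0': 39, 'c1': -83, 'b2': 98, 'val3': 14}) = ['key0', 'c1', 'b2', 'val3']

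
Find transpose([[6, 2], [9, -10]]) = [[6, 9], [2, -10]]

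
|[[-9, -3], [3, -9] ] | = 90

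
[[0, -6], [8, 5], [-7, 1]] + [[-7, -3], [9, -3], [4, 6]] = [[-7, -9], [17, 2], [-3, 7]]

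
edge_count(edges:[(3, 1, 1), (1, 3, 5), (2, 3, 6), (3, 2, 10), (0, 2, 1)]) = 5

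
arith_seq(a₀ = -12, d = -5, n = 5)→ [-12, -17, -22, -27, -32]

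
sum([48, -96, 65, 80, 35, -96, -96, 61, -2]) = -1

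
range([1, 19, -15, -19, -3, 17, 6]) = 38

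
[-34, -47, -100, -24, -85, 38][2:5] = [-100, -24, -85]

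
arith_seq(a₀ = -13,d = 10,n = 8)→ [-13, -3, 7, 17, 27, 37, 47, 57]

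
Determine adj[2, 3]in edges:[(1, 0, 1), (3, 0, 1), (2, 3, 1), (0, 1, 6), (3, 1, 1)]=1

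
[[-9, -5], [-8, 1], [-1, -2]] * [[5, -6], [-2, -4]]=C[0][0] = (-9)*(5) + (-5)*(-2) = -35
C[0][1] = (-9)*(-6) + (-5)*(-4) = 74
C[1][0] = (-8)*(5) + (1)*(-2) = -42
C[1][1] = (-8)*(-6) + (1)*(-4) = 44
C[2][0] = (-1)*(5) + (-2)*(-2) = -1
C[2][1] = (-1)*(-6) + (-2)*(-4) = 14
= [[-35, 74], [-42, 44], [-1, 14]]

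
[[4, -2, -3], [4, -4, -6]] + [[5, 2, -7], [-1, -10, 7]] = [[9, 0, -10], [3, -14, 1]]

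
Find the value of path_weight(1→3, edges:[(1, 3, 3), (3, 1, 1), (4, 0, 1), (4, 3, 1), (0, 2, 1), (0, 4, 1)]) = 3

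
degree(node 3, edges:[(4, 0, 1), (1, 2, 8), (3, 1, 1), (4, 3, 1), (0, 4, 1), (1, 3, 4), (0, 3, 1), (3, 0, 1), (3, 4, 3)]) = 6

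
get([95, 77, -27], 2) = -27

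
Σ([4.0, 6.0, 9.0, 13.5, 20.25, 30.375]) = 83.125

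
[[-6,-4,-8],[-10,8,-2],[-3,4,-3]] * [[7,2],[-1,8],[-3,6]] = [[-14, -92], [-72, 32], [-16, 8]]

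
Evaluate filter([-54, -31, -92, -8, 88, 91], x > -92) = keep x where x > -92: -54✓, -31✓, -92✗, -8✓, 88✓, 91✓
= [-54, -31, -8, 88, 91]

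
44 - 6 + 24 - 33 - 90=-61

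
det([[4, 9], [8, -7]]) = -100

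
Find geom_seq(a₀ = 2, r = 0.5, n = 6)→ a_0 = 2*0.5^0 = 2.0
a_1 = 2*0.5^1 = 1.0
a_2 = 2*0.5^2 = 0.5
...
= [2.0, 1.0, 0.5, 0.25, 0.125, 0.0625]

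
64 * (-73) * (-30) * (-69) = -9671040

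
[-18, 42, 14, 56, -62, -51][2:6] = [14, 56, -62, -51]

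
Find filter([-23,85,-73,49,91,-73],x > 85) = [91]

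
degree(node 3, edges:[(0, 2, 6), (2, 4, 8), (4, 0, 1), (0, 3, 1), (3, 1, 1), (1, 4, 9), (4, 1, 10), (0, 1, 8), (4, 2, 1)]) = incident: (0,3), (3,1)
= 2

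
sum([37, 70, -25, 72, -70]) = 84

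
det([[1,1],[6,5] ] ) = -1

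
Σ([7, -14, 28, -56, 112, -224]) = -147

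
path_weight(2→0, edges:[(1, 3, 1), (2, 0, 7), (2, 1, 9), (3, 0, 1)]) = w(2→0)=7
= 7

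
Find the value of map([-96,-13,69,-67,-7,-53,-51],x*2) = [-192, -26, 138, -134, -14, -106, -102]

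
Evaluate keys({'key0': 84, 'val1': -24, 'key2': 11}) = ['key0', 'val1', 'key2']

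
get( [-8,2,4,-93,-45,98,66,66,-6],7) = 66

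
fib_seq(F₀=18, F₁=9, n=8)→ F_2 = F_1 + F_0 = 27
F_3 = F_2 + F_1 = 36
F_4 = F_3 + F_2 = 63
...
= [18, 9, 27, 36, 63, 99, 162, 261]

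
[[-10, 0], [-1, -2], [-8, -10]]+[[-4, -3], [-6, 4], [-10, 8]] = [[-14, -3], [-7, 2], [-18, -2]]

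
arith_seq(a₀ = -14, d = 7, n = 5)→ a_0 = -14 + 0*7 = -14
a_1 = -14 + 1*7 = -7
a_2 = -14 + 2*7 = 0
...
= [-14, -7, 0, 7, 14]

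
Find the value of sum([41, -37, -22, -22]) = -40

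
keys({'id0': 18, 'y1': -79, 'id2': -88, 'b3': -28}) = ['id0', 'y1', 'id2', 'b3']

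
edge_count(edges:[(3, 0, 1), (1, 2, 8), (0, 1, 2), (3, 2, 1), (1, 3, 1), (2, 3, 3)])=6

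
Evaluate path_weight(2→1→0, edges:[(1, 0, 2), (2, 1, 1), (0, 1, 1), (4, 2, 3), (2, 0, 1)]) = w(2→1)=1 + w(1→0)=2
= 3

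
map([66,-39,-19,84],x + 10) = 66+10=76, -39+10=-29, -19+10=-9, 84+10=94
= [76, -29, -9, 94]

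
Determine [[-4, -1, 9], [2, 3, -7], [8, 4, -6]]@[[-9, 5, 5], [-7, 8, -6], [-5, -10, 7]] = [[-2, -118, 49], [-4, 104, -57], [-70, 132, -26]]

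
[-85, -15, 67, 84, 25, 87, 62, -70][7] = -70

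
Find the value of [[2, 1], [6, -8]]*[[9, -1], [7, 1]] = [[25, -1], [-2, -14]]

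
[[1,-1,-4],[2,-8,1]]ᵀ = [[1, 2], [-1, -8], [-4, 1]]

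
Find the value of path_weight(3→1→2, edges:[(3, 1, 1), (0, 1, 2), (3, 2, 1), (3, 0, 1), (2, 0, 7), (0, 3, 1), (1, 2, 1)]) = 2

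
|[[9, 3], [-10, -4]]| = (9)*(-4) - (3)*(-10)
= -6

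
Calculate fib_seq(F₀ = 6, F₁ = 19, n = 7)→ [6, 19, 25, 44, 69, 113, 182]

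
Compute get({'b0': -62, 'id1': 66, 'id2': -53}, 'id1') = 66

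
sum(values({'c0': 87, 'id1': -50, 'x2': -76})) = 87 + (-50) + (-76)
= -39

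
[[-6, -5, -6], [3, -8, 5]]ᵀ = [[-6, 3], [-5, -8], [-6, 5]]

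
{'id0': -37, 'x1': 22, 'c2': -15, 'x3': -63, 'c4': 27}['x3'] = -63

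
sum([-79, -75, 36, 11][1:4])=-28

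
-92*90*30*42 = -10432800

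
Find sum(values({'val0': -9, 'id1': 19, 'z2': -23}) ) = -13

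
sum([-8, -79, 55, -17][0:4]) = -49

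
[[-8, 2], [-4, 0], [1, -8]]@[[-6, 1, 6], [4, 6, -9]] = C[0][0] = (-8)*(-6) + (2)*(4) = 56
C[0][1] = (-8)*(1) + (2)*(6) = 4
C[0][2] = (-8)*(6) + (2)*(-9) = -66
C[1][0] = (-4)*(-6) + (0)*(4) = 24
C[1][1] = (-4)*(1) + (0)*(6) = -4
C[1][2] = (-4)*(6) + (0)*(-9) = -24
... (3 more cells)
= [[56, 4, -66], [24, -4, -24], [-38, -47, 78]]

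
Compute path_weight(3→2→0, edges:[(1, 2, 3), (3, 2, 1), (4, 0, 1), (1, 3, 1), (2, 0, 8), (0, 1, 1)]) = w(3→2)=1 + w(2→0)=8
= 9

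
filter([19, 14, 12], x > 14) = [19]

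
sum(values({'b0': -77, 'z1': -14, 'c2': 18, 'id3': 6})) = (-77) + (-14) + 18 + 6
= -67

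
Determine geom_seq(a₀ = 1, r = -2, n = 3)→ a_0 = 1*(-2)^0 = 1
a_1 = 1*(-2)^1 = -2
a_2 = 1*(-2)^2 = 4
= [1, -2, 4]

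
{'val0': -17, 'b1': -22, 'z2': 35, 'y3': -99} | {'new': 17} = {'val0': -17, 'b1': -22, 'z2': 35, 'y3': -99, 'new': 17}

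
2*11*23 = 506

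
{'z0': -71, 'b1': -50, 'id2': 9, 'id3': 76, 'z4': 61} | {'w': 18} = {'z0': -71, 'b1': -50, 'id2': 9, 'id3': 76, 'z4': 61, 'w': 18}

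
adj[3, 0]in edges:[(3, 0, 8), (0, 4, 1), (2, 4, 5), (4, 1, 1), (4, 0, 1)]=8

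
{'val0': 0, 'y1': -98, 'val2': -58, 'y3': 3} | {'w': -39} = {'val0': 0, 'y1': -98, 'val2': -58, 'y3': 3, 'w': -39}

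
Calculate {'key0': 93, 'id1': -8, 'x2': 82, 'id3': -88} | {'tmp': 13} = {'key0': 93, 'id1': -8, 'x2': 82, 'id3': -88, 'tmp': 13}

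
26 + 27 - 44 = 9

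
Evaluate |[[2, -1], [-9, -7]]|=(2)*(-7) - (-1)*(-9)
= -23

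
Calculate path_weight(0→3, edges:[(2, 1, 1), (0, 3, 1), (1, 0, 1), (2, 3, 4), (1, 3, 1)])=1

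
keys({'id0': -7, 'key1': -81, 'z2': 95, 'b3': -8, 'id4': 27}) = ['id0', 'key1', 'z2', 'b3', 'id4']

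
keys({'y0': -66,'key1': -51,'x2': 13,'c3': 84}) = ['y0', 'key1', 'x2', 'c3']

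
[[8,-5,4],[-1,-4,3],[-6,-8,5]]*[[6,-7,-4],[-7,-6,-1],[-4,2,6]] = C[0][0] = (8)*(6) + (-5)*(-7) + (4)*(-4) = 67
C[0][1] = (8)*(-7) + (-5)*(-6) + (4)*(2) = -18
C[0][2] = (8)*(-4) + (-5)*(-1) + (4)*(6) = -3
C[1][0] = (-1)*(6) + (-4)*(-7) + (3)*(-4) = 10
C[1][1] = (-1)*(-7) + (-4)*(-6) + (3)*(2) = 37
C[1][2] = (-1)*(-4) + (-4)*(-1) + (3)*(6) = 26
... (3 more cells)
= [[67, -18, -3], [10, 37, 26], [0, 100, 62]]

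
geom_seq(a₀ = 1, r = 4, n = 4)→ a_0 = 1*4^0 = 1
a_1 = 1*4^1 = 4
a_2 = 1*4^2 = 16
...
= [1, 4, 16, 64]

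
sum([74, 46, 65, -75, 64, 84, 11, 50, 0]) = 319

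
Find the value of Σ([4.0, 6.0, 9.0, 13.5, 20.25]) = 52.75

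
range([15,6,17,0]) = 17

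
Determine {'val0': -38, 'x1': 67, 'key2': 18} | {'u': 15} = {'val0': -38, 'x1': 67, 'key2': 18, 'u': 15}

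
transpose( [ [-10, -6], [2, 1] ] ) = [[-10, 2], [-6, 1]]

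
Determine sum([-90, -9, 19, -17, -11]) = -108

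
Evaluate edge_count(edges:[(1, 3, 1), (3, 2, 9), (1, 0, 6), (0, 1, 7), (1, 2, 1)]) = 5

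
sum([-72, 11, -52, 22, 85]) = -6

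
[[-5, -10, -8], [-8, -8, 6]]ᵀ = [[-5, -8], [-10, -8], [-8, 6]]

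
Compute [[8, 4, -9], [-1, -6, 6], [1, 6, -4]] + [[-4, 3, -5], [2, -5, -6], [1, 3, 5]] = [[4, 7, -14], [1, -11, 0], [2, 9, 1]]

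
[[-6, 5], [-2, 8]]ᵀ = [[-6, -2], [5, 8]]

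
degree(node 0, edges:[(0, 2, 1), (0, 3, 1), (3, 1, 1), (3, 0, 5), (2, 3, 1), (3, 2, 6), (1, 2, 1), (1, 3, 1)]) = 3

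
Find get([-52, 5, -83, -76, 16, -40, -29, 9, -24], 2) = -83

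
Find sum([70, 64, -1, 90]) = 70 + 64 + (-1) + 90
= 223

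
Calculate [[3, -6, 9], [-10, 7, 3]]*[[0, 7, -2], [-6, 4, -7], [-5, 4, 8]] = [[-9, 33, 108], [-57, -30, -5]]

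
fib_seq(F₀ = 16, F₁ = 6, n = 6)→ [16, 6, 22, 28, 50, 78]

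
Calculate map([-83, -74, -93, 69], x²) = (-83)²=6889, (-74)²=5476, (-93)²=8649, (69)²=4761
= [6889, 5476, 8649, 4761]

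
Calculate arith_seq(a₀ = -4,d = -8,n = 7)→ [-4, -12, -20, -28, -36, -44, -52]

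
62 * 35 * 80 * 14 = 2430400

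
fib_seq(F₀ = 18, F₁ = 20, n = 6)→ [18, 20, 38, 58, 96, 154]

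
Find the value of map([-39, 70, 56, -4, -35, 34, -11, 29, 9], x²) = [1521, 4900, 3136, 16, 1225, 1156, 121, 841, 81]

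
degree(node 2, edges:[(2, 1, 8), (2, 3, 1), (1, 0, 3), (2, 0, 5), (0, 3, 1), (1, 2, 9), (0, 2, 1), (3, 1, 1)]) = 5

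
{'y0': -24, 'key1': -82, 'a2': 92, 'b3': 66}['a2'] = 92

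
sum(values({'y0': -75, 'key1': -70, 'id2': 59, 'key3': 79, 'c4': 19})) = (-75) + (-70) + 59 + 79 + 19
= 12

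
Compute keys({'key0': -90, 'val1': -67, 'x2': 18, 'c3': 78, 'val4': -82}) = ['key0', 'val1', 'x2', 'c3', 'val4']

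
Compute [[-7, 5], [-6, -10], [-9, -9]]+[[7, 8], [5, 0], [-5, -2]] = [[0, 13], [-1, -10], [-14, -11]]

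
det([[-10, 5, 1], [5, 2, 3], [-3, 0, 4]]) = -219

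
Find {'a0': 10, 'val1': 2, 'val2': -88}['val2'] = -88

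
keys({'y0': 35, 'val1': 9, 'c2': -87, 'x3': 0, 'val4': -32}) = ['y0', 'val1', 'c2', 'x3', 'val4']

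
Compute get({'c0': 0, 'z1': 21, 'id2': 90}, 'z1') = 21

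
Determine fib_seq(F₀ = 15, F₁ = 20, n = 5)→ [15, 20, 35, 55, 90]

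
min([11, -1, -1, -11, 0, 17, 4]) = -11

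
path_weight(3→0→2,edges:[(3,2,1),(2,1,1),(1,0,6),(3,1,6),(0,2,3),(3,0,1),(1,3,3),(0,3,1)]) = 4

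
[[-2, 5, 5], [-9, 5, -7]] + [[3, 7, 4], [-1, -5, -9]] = [[1, 12, 9], [-10, 0, -16]]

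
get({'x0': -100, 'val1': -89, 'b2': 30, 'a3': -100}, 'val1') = -89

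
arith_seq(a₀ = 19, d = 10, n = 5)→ [19, 29, 39, 49, 59]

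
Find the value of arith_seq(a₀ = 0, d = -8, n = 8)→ [0, -8, -16, -24, -32, -40, -48, -56]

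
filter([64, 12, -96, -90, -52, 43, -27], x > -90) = [64, 12, -52, 43, -27]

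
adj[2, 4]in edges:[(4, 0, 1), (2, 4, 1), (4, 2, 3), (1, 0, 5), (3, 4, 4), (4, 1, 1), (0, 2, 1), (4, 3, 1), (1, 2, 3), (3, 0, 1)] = 1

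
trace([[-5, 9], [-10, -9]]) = -14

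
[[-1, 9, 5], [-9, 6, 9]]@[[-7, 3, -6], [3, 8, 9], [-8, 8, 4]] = C[0][0] = (-1)*(-7) + (9)*(3) + (5)*(-8) = -6
C[0][1] = (-1)*(3) + (9)*(8) + (5)*(8) = 109
C[0][2] = (-1)*(-6) + (9)*(9) + (5)*(4) = 107
C[1][0] = (-9)*(-7) + (6)*(3) + (9)*(-8) = 9
C[1][1] = (-9)*(3) + (6)*(8) + (9)*(8) = 93
C[1][2] = (-9)*(-6) + (6)*(9) + (9)*(4) = 144
= [[-6, 109, 107], [9, 93, 144]]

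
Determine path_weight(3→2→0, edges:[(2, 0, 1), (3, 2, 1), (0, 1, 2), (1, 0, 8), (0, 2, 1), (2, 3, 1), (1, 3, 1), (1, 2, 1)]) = 2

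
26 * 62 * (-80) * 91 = -11735360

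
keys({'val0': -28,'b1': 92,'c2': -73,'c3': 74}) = ['val0', 'b1', 'c2', 'c3']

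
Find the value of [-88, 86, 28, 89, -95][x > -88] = keep x where x > -88: -88✗, 86✓, 28✓, 89✓, -95✗
= [86, 28, 89]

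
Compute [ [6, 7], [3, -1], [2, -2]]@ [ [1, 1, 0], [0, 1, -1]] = C[0][0] = (6)*(1) + (7)*(0) = 6
C[0][1] = (6)*(1) + (7)*(1) = 13
C[0][2] = (6)*(0) + (7)*(-1) = -7
C[1][0] = (3)*(1) + (-1)*(0) = 3
C[1][1] = (3)*(1) + (-1)*(1) = 2
C[1][2] = (3)*(0) + (-1)*(-1) = 1
... (3 more cells)
= [[6, 13, -7], [3, 2, 1], [2, 0, 2]]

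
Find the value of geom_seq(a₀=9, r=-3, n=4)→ a_0 = 9*(-3)^0 = 9
a_1 = 9*(-3)^1 = -27
a_2 = 9*(-3)^2 = 81
...
= [9, -27, 81, -243]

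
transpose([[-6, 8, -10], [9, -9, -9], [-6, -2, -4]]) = [[-6, 9, -6], [8, -9, -2], [-10, -9, -4]]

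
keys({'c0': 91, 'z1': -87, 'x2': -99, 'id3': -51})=['c0', 'z1', 'x2', 'id3']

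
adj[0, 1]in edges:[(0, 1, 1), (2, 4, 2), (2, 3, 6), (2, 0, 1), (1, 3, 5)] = 1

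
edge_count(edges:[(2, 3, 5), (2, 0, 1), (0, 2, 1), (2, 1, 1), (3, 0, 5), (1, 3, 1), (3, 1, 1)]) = 7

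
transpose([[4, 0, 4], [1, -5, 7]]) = [[4, 1], [0, -5], [4, 7]]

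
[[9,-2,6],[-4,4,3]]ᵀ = [[9, -4], [-2, 4], [6, 3]]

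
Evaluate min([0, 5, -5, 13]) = -5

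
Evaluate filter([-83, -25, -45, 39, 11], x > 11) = keep x where x > 11: -83✗, -25✗, -45✗, 39✓, 11✗
= [39]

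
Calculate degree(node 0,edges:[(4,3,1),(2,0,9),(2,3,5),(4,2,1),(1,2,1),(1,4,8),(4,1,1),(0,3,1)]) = 2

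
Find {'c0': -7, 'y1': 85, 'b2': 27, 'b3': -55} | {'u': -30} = {'c0': -7, 'y1': 85, 'b2': 27, 'b3': -55, 'u': -30}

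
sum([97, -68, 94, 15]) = 138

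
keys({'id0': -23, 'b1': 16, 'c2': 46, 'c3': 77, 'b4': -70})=['id0', 'b1', 'c2', 'c3', 'b4']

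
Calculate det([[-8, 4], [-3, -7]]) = 68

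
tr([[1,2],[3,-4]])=diagonal: 1 + (-4)
= -3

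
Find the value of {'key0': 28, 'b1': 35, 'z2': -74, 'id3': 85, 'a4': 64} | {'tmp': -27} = {'key0': 28, 'b1': 35, 'z2': -74, 'id3': 85, 'a4': 64, 'tmp': -27}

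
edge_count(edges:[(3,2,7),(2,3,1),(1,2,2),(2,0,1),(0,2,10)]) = 5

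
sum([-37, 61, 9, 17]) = 50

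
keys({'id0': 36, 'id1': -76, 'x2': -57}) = ['id0', 'id1', 'x2']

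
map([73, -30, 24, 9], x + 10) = 73+10=83, -30+10=-20, 24+10=34, 9+10=19
= [83, -20, 34, 19]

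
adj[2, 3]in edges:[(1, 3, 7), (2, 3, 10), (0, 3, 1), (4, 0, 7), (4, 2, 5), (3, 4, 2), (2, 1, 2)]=10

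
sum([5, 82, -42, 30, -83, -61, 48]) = -21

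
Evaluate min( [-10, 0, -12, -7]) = -12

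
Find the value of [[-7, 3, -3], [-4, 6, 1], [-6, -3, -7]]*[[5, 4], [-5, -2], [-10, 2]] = C[0][0] = (-7)*(5) + (3)*(-5) + (-3)*(-10) = -20
C[0][1] = (-7)*(4) + (3)*(-2) + (-3)*(2) = -40
C[1][0] = (-4)*(5) + (6)*(-5) + (1)*(-10) = -60
C[1][1] = (-4)*(4) + (6)*(-2) + (1)*(2) = -26
C[2][0] = (-6)*(5) + (-3)*(-5) + (-7)*(-10) = 55
C[2][1] = (-6)*(4) + (-3)*(-2) + (-7)*(2) = -32
= [[-20, -40], [-60, -26], [55, -32]]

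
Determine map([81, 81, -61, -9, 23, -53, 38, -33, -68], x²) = [6561, 6561, 3721, 81, 529, 2809, 1444, 1089, 4624]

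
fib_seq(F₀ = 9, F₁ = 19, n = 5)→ F_2 = F_1 + F_0 = 28
F_3 = F_2 + F_1 = 47
F_4 = F_3 + F_2 = 75
= [9, 19, 28, 47, 75]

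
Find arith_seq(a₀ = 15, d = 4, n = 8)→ [15, 19, 23, 27, 31, 35, 39, 43]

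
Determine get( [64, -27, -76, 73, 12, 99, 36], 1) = -27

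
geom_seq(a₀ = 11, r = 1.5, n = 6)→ [11.0, 16.5, 24.75, 37.125, 55.6875, 83.53125]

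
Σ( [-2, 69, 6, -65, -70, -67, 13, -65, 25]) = (-2) + 69 + 6 + (-65) + (-70) + (-67) + 13 + (-65) + 25
= -156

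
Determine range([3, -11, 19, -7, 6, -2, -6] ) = 30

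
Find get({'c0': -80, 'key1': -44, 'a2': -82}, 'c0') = -80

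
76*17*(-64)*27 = -2232576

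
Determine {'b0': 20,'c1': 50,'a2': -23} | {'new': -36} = {'b0': 20, 'c1': 50, 'a2': -23, 'new': -36}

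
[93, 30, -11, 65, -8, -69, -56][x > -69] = [93, 30, -11, 65, -8, -56]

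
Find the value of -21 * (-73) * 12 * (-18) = -331128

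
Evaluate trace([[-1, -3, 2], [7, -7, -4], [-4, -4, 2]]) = -6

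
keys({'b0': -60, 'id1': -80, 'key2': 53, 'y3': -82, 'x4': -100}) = ['b0', 'id1', 'key2', 'y3', 'x4']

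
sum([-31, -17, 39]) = (-31) + (-17) + 39
= -9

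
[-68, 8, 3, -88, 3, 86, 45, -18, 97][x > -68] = keep x where x > -68: -68✗, 8✓, 3✓, -88✗, 3✓, 86✓, 45✓, -18✓, 97✓
= [8, 3, 3, 86, 45, -18, 97]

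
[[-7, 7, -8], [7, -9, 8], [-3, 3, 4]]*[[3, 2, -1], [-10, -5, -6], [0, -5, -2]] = [[-91, -9, -19], [111, 19, 31], [-39, -41, -23]]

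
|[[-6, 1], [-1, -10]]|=(-6)*(-10) - (1)*(-1)
= 61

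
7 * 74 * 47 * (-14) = -340844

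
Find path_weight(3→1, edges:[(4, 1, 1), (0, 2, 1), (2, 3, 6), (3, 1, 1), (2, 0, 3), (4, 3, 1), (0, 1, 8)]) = 1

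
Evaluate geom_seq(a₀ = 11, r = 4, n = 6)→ a_0 = 11*4^0 = 11
a_1 = 11*4^1 = 44
a_2 = 11*4^2 = 176
...
= [11, 44, 176, 704, 2816, 11264]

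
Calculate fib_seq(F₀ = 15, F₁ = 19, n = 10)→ [15, 19, 34, 53, 87, 140, 227, 367, 594, 961]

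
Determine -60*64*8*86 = -2641920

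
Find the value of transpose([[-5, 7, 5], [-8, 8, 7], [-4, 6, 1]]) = [[-5, -8, -4], [7, 8, 6], [5, 7, 1]]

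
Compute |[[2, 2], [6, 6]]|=0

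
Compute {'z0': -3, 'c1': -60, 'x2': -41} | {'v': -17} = {'z0': -3, 'c1': -60, 'x2': -41, 'v': -17}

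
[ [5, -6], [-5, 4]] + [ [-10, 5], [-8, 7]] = [[-5, -1], [-13, 11]]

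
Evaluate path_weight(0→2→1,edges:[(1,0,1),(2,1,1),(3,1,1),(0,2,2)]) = 3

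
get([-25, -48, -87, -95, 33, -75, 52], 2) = -87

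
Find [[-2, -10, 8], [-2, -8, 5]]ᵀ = [[-2, -2], [-10, -8], [8, 5]]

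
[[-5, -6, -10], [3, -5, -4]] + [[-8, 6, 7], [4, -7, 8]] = [[-13, 0, -3], [7, -12, 4]]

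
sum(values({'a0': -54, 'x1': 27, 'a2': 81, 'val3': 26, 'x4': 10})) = 90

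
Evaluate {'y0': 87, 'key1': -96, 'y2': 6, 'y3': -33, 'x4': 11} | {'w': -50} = {'y0': 87, 'key1': -96, 'y2': 6, 'y3': -33, 'x4': 11, 'w': -50}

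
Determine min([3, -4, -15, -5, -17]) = -17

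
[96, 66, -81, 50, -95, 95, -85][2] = -81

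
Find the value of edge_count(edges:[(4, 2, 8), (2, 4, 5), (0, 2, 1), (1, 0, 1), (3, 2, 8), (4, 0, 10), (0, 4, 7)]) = 7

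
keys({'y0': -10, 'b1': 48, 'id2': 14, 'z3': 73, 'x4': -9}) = ['y0', 'b1', 'id2', 'z3', 'x4']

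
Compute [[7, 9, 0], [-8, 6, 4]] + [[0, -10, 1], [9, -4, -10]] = [[7, -1, 1], [1, 2, -6]]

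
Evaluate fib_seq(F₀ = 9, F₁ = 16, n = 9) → [9, 16, 25, 41, 66, 107, 173, 280, 453]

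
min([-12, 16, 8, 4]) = -12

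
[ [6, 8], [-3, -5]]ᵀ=[[6, -3], [8, -5]]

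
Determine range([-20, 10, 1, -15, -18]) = 30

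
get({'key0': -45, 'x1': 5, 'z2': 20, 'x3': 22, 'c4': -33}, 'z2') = 20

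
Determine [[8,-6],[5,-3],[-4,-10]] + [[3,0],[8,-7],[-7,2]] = [[11, -6], [13, -10], [-11, -8]]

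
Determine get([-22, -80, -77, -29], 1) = -80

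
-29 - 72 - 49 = -150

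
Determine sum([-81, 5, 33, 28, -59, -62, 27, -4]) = (-81) + 5 + 33 + 28 + (-59) + (-62) + 27 + (-4)
= -113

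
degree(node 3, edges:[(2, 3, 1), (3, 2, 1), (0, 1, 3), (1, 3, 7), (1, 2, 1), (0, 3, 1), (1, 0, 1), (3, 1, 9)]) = incident: (2,3), (3,2), (1,3), (0,3), (3,1)
= 5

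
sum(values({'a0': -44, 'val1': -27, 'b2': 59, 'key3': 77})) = (-44) + (-27) + 59 + 77
= 65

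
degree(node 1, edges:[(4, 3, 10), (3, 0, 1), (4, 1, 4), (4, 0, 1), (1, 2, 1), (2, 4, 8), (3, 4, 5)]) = 2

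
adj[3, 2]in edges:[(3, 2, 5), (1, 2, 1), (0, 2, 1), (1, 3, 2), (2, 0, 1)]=5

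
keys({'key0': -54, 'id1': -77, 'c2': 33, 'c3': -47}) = ['key0', 'id1', 'c2', 'c3']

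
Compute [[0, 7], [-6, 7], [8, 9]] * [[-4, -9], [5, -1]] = [[35, -7], [59, 47], [13, -81]]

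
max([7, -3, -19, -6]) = 7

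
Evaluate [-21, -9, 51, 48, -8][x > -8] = keep x where x > -8: -21✗, -9✗, 51✓, 48✓, -8✗
= [51, 48]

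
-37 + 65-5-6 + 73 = 90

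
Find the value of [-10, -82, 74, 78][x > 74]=[78]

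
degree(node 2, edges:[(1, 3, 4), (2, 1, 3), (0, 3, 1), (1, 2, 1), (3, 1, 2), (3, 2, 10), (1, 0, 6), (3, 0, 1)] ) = incident: (2,1), (1,2), (3,2)
= 3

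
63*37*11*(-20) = -512820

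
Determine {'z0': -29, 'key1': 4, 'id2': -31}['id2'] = -31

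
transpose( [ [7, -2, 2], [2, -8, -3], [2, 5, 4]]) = [[7, 2, 2], [-2, -8, 5], [2, -3, 4]]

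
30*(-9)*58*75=-1174500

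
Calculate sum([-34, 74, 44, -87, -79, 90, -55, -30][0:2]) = 40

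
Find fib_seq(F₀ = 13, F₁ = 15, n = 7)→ [13, 15, 28, 43, 71, 114, 185]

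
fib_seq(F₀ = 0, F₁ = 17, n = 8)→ [0, 17, 17, 34, 51, 85, 136, 221]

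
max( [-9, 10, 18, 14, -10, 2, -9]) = 18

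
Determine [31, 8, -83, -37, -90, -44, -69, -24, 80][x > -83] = [31, 8, -37, -44, -69, -24, 80]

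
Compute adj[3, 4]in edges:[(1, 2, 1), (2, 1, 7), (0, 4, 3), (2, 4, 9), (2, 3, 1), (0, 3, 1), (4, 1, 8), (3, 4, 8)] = 8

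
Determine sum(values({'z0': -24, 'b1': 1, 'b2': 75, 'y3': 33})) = (-24) + 1 + 75 + 33
= 85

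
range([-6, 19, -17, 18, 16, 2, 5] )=36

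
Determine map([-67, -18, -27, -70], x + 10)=-67+10=-57, -18+10=-8, -27+10=-17, -70+10=-60
= [-57, -8, -17, -60]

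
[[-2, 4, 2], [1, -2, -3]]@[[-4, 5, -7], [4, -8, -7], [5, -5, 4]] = [[34, -52, -6], [-27, 36, -5]]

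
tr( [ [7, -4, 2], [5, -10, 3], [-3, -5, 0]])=-3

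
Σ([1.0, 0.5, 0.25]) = 1.0 + 0.5 + 0.25
= 1.75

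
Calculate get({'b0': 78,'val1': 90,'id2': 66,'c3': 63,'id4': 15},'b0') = 78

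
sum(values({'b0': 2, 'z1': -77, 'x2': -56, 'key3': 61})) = 2 + (-77) + (-56) + 61
= -70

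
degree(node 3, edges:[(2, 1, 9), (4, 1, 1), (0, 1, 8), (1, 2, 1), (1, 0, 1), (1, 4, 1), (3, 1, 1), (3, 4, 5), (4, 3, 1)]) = 3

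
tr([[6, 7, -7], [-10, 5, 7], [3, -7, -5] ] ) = diagonal: 6 + 5 + (-5)
= 6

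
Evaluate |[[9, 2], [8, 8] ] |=56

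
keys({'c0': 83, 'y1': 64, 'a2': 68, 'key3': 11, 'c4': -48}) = ['c0', 'y1', 'a2', 'key3', 'c4']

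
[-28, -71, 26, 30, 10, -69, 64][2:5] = [26, 30, 10]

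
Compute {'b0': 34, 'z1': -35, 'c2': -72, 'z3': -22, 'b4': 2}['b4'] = 2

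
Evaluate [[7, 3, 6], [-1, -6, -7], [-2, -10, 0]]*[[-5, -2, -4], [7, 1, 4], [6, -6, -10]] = [[22, -47, -76], [-79, 38, 50], [-60, -6, -32]]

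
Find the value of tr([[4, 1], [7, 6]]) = 10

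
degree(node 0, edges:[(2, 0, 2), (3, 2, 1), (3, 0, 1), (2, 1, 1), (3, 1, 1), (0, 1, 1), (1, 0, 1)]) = 4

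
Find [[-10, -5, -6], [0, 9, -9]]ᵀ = [[-10, 0], [-5, 9], [-6, -9]]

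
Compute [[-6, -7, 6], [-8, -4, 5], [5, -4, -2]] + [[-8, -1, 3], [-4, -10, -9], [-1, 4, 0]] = [[-14, -8, 9], [-12, -14, -4], [4, 0, -2]]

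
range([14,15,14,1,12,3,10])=14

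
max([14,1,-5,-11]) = 14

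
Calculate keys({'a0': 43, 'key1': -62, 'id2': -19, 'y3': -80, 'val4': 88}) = ['a0', 'key1', 'id2', 'y3', 'val4']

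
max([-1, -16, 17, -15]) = 17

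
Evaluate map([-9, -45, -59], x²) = [81, 2025, 3481]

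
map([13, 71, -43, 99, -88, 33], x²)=(13)²=169, (71)²=5041, (-43)²=1849, (99)²=9801, (-88)²=7744, (33)²=1089
= [169, 5041, 1849, 9801, 7744, 1089]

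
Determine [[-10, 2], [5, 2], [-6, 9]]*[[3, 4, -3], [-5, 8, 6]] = C[0][0] = (-10)*(3) + (2)*(-5) = -40
C[0][1] = (-10)*(4) + (2)*(8) = -24
C[0][2] = (-10)*(-3) + (2)*(6) = 42
C[1][0] = (5)*(3) + (2)*(-5) = 5
C[1][1] = (5)*(4) + (2)*(8) = 36
C[1][2] = (5)*(-3) + (2)*(6) = -3
... (3 more cells)
= [[-40, -24, 42], [5, 36, -3], [-63, 48, 72]]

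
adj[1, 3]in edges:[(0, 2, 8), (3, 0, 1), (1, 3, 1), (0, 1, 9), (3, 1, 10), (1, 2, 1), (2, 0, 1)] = 1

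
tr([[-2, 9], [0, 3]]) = diagonal: (-2) + 3
= 1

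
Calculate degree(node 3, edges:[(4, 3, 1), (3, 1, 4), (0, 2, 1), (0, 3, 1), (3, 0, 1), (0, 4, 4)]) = incident: (4,3), (3,1), (0,3), (3,0)
= 4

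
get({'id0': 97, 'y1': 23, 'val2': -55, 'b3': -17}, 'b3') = -17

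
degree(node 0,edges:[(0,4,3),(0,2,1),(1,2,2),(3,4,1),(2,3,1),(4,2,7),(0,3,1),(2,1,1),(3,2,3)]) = incident: (0,4), (0,2), (0,3)
= 3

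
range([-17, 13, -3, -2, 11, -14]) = 30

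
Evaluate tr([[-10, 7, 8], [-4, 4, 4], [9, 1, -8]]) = diagonal: (-10) + 4 + (-8)
= -14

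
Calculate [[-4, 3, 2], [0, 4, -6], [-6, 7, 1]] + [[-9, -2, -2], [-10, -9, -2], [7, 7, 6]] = [[-13, 1, 0], [-10, -5, -8], [1, 14, 7]]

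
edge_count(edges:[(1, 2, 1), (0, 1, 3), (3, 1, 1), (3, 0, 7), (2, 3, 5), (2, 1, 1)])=6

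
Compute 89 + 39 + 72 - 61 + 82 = 221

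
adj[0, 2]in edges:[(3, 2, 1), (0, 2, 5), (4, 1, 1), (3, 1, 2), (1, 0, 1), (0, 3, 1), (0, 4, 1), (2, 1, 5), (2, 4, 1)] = 5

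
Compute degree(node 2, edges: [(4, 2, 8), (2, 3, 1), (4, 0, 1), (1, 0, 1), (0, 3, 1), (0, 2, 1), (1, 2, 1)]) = incident: (4,2), (2,3), (0,2), (1,2)
= 4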